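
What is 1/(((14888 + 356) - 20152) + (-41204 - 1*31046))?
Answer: -1/77158 ≈ -1.2960e-5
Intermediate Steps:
1/(((14888 + 356) - 20152) + (-41204 - 1*31046)) = 1/((15244 - 20152) + (-41204 - 31046)) = 1/(-4908 - 72250) = 1/(-77158) = -1/77158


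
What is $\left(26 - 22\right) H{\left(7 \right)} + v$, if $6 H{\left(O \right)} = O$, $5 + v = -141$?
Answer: $- \frac{424}{3} \approx -141.33$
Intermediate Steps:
$v = -146$ ($v = -5 - 141 = -146$)
$H{\left(O \right)} = \frac{O}{6}$
$\left(26 - 22\right) H{\left(7 \right)} + v = \left(26 - 22\right) \frac{1}{6} \cdot 7 - 146 = 4 \cdot \frac{7}{6} - 146 = \frac{14}{3} - 146 = - \frac{424}{3}$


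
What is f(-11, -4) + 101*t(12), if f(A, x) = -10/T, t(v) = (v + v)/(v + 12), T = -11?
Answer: 1121/11 ≈ 101.91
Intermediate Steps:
t(v) = 2*v/(12 + v) (t(v) = (2*v)/(12 + v) = 2*v/(12 + v))
f(A, x) = 10/11 (f(A, x) = -10/(-11) = -10*(-1/11) = 10/11)
f(-11, -4) + 101*t(12) = 10/11 + 101*(2*12/(12 + 12)) = 10/11 + 101*(2*12/24) = 10/11 + 101*(2*12*(1/24)) = 10/11 + 101*1 = 10/11 + 101 = 1121/11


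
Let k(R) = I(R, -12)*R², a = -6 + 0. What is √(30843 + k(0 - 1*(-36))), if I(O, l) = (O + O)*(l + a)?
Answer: 3*I*√183197 ≈ 1284.0*I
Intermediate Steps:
a = -6
I(O, l) = 2*O*(-6 + l) (I(O, l) = (O + O)*(l - 6) = (2*O)*(-6 + l) = 2*O*(-6 + l))
k(R) = -36*R³ (k(R) = (2*R*(-6 - 12))*R² = (2*R*(-18))*R² = (-36*R)*R² = -36*R³)
√(30843 + k(0 - 1*(-36))) = √(30843 - 36*(0 - 1*(-36))³) = √(30843 - 36*(0 + 36)³) = √(30843 - 36*36³) = √(30843 - 36*46656) = √(30843 - 1679616) = √(-1648773) = 3*I*√183197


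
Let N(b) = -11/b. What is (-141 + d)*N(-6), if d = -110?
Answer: -2761/6 ≈ -460.17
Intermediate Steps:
(-141 + d)*N(-6) = (-141 - 110)*(-11/(-6)) = -(-2761)*(-1)/6 = -251*11/6 = -2761/6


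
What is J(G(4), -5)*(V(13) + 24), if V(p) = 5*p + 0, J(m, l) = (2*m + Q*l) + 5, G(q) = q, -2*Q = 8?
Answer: 2937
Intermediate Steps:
Q = -4 (Q = -1/2*8 = -4)
J(m, l) = 5 - 4*l + 2*m (J(m, l) = (2*m - 4*l) + 5 = (-4*l + 2*m) + 5 = 5 - 4*l + 2*m)
V(p) = 5*p
J(G(4), -5)*(V(13) + 24) = (5 - 4*(-5) + 2*4)*(5*13 + 24) = (5 + 20 + 8)*(65 + 24) = 33*89 = 2937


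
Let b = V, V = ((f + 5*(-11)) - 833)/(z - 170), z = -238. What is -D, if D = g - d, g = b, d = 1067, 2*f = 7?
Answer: 868903/816 ≈ 1064.8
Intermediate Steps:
f = 7/2 (f = (½)*7 = 7/2 ≈ 3.5000)
V = 1769/816 (V = ((7/2 + 5*(-11)) - 833)/(-238 - 170) = ((7/2 - 55) - 833)/(-408) = (-103/2 - 833)*(-1/408) = -1769/2*(-1/408) = 1769/816 ≈ 2.1679)
b = 1769/816 ≈ 2.1679
g = 1769/816 ≈ 2.1679
D = -868903/816 (D = 1769/816 - 1*1067 = 1769/816 - 1067 = -868903/816 ≈ -1064.8)
-D = -1*(-868903/816) = 868903/816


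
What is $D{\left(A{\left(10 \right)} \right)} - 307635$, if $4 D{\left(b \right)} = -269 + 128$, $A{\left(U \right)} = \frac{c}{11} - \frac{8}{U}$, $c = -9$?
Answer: $- \frac{1230681}{4} \approx -3.0767 \cdot 10^{5}$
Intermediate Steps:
$A{\left(U \right)} = - \frac{9}{11} - \frac{8}{U}$
$D{\left(b \right)} = - \frac{141}{4}$ ($D{\left(b \right)} = \frac{-269 + 128}{4} = \frac{1}{4} \left(-141\right) = - \frac{141}{4}$)
$D{\left(A{\left(10 \right)} \right)} - 307635 = - \frac{141}{4} - 307635 = - \frac{1230681}{4}$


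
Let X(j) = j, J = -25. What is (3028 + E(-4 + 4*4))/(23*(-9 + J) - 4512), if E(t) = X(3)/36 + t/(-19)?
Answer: -690259/1207032 ≈ -0.57187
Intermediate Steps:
E(t) = 1/12 - t/19 (E(t) = 3/36 + t/(-19) = 3*(1/36) + t*(-1/19) = 1/12 - t/19)
(3028 + E(-4 + 4*4))/(23*(-9 + J) - 4512) = (3028 + (1/12 - (-4 + 4*4)/19))/(23*(-9 - 25) - 4512) = (3028 + (1/12 - (-4 + 16)/19))/(23*(-34) - 4512) = (3028 + (1/12 - 1/19*12))/(-782 - 4512) = (3028 + (1/12 - 12/19))/(-5294) = (3028 - 125/228)*(-1/5294) = (690259/228)*(-1/5294) = -690259/1207032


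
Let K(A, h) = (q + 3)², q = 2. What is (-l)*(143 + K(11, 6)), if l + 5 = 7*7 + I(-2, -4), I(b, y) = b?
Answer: -7056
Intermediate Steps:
K(A, h) = 25 (K(A, h) = (2 + 3)² = 5² = 25)
l = 42 (l = -5 + (7*7 - 2) = -5 + (49 - 2) = -5 + 47 = 42)
(-l)*(143 + K(11, 6)) = (-1*42)*(143 + 25) = -42*168 = -7056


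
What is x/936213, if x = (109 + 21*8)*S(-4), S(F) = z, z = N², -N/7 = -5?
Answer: 339325/936213 ≈ 0.36244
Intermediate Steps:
N = 35 (N = -7*(-5) = 35)
z = 1225 (z = 35² = 1225)
S(F) = 1225
x = 339325 (x = (109 + 21*8)*1225 = (109 + 168)*1225 = 277*1225 = 339325)
x/936213 = 339325/936213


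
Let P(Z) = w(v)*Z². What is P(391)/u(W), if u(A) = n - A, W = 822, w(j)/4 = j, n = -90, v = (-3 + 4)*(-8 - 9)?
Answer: 2598977/228 ≈ 11399.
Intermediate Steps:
v = -17 (v = 1*(-17) = -17)
w(j) = 4*j
P(Z) = -68*Z² (P(Z) = (4*(-17))*Z² = -68*Z²)
u(A) = -90 - A
P(391)/u(W) = (-68*391²)/(-90 - 1*822) = (-68*152881)/(-90 - 822) = -10395908/(-912) = -10395908*(-1/912) = 2598977/228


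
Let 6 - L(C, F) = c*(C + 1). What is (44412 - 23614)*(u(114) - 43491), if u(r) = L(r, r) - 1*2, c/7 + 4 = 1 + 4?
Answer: -921185016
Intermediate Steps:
c = 7 (c = -28 + 7*(1 + 4) = -28 + 7*5 = -28 + 35 = 7)
L(C, F) = -1 - 7*C (L(C, F) = 6 - 7*(C + 1) = 6 - 7*(1 + C) = 6 - (7 + 7*C) = 6 + (-7 - 7*C) = -1 - 7*C)
u(r) = -3 - 7*r (u(r) = (-1 - 7*r) - 1*2 = (-1 - 7*r) - 2 = -3 - 7*r)
(44412 - 23614)*(u(114) - 43491) = (44412 - 23614)*((-3 - 7*114) - 43491) = 20798*((-3 - 798) - 43491) = 20798*(-801 - 43491) = 20798*(-44292) = -921185016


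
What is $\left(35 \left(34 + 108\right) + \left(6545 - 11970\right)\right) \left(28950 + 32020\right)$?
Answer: $-27741350$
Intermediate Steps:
$\left(35 \left(34 + 108\right) + \left(6545 - 11970\right)\right) \left(28950 + 32020\right) = \left(35 \cdot 142 + \left(6545 - 11970\right)\right) 60970 = \left(4970 - 5425\right) 60970 = \left(-455\right) 60970 = -27741350$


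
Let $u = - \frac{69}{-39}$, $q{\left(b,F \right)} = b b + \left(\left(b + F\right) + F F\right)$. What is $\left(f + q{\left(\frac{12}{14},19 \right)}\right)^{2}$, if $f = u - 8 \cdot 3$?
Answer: $\frac{52401161569}{405769} \approx 1.2914 \cdot 10^{5}$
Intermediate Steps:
$q{\left(b,F \right)} = F + b + F^{2} + b^{2}$ ($q{\left(b,F \right)} = b^{2} + \left(\left(F + b\right) + F^{2}\right) = b^{2} + \left(F + b + F^{2}\right) = F + b + F^{2} + b^{2}$)
$u = \frac{23}{13}$ ($u = \left(-69\right) \left(- \frac{1}{39}\right) = \frac{23}{13} \approx 1.7692$)
$f = - \frac{289}{13}$ ($f = \frac{23}{13} - 8 \cdot 3 = \frac{23}{13} - 24 = - \frac{289}{13} \approx -22.231$)
$\left(f + q{\left(\frac{12}{14},19 \right)}\right)^{2} = \left(- \frac{289}{13} + \left(19 + \frac{12}{14} + 19^{2} + \left(\frac{12}{14}\right)^{2}\right)\right)^{2} = \left(- \frac{289}{13} + \left(19 + 12 \cdot \frac{1}{14} + 361 + \left(12 \cdot \frac{1}{14}\right)^{2}\right)\right)^{2} = \left(- \frac{289}{13} + \left(19 + \frac{6}{7} + 361 + \left(\frac{6}{7}\right)^{2}\right)\right)^{2} = \left(- \frac{289}{13} + \left(19 + \frac{6}{7} + 361 + \frac{36}{49}\right)\right)^{2} = \left(- \frac{289}{13} + \frac{18698}{49}\right)^{2} = \left(\frac{228913}{637}\right)^{2} = \frac{52401161569}{405769}$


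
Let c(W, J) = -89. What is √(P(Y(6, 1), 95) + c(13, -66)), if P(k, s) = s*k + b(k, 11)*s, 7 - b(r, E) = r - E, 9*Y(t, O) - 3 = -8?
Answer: √1621 ≈ 40.262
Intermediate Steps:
Y(t, O) = -5/9 (Y(t, O) = ⅓ + (⅑)*(-8) = ⅓ - 8/9 = -5/9)
b(r, E) = 7 + E - r (b(r, E) = 7 - (r - E) = 7 + (E - r) = 7 + E - r)
P(k, s) = k*s + s*(18 - k) (P(k, s) = s*k + (7 + 11 - k)*s = k*s + (18 - k)*s = k*s + s*(18 - k))
√(P(Y(6, 1), 95) + c(13, -66)) = √(18*95 - 89) = √(1710 - 89) = √1621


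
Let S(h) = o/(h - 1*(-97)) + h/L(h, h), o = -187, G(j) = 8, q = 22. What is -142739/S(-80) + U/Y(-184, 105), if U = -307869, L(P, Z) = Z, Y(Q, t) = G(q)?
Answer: -968389/40 ≈ -24210.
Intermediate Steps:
Y(Q, t) = 8
S(h) = 1 - 187/(97 + h) (S(h) = -187/(h - 1*(-97)) + h/h = -187/(h + 97) + 1 = -187/(97 + h) + 1 = 1 - 187/(97 + h))
-142739/S(-80) + U/Y(-184, 105) = -142739*(97 - 80)/(-90 - 80) - 307869/8 = -142739/(-170/17) - 307869*1/8 = -142739/((1/17)*(-170)) - 307869/8 = -142739/(-10) - 307869/8 = -142739*(-1/10) - 307869/8 = 142739/10 - 307869/8 = -968389/40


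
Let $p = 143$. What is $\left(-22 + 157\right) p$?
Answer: $19305$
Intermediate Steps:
$\left(-22 + 157\right) p = \left(-22 + 157\right) 143 = 135 \cdot 143 = 19305$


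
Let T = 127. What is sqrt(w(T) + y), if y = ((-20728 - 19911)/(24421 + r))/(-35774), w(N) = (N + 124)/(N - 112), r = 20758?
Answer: 7*sqrt(200714055584961857610)/24243503190 ≈ 4.0906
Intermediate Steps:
w(N) = (124 + N)/(-112 + N)
y = 40639/1616233546 (y = ((-20728 - 19911)/(24421 + 20758))/(-35774) = -40639/45179*(-1/35774) = 40639/1616233546 ≈ 2.5144e-5)
sqrt(w(T) + y) = sqrt((124 + 127)/(-112 + 127) + 40639/1616233546) = sqrt(251/15 + 40639/1616233546) = sqrt(405675229631/24243503190) = 7*sqrt(200714055584961857610)/24243503190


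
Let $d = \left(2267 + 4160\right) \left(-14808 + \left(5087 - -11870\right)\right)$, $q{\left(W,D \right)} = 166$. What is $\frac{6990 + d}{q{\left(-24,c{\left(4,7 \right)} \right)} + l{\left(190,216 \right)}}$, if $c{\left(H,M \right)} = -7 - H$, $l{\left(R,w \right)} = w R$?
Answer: $\frac{13818613}{41206} \approx 335.35$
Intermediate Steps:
$l{\left(R,w \right)} = R w$
$d = 13811623$ ($d = 6427 \left(-14808 + \left(5087 + 11870\right)\right) = 6427 \left(-14808 + 16957\right) = 6427 \cdot 2149 = 13811623$)
$\frac{6990 + d}{q{\left(-24,c{\left(4,7 \right)} \right)} + l{\left(190,216 \right)}} = \frac{6990 + 13811623}{166 + 190 \cdot 216} = \frac{13818613}{166 + 41040} = \frac{13818613}{41206}$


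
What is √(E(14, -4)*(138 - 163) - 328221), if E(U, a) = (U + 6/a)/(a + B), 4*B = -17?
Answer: I*√357391419/33 ≈ 572.87*I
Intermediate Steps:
B = -17/4 (B = (¼)*(-17) = -17/4 ≈ -4.2500)
E(U, a) = (U + 6/a)/(-17/4 + a) (E(U, a) = (U + 6/a)/(a - 17/4) = (U + 6/a)/(-17/4 + a))
√(E(14, -4)*(138 - 163) - 328221) = √((4*(6 + 14*(-4))/(-4*(-17 + 4*(-4))))*(138 - 163) - 328221) = √((4*(-¼)*(6 - 56)/(-17 - 16))*(-25) - 328221) = √((4*(-¼)*(-50)/(-33))*(-25) - 328221) = √((4*(-¼)*(-1/33)*(-50))*(-25) - 328221) = √(-50/33*(-25) - 328221) = √(1250/33 - 328221) = √(-10830043/33) = I*√357391419/33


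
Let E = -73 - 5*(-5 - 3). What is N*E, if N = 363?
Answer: -11979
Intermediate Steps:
E = -33 (E = -73 - 5*(-8) = -73 + 40 = -33)
N*E = 363*(-33) = -11979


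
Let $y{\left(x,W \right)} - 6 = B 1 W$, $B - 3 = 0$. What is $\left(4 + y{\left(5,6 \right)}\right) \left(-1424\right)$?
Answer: $-39872$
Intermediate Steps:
$B = 3$ ($B = 3 + 0 = 3$)
$y{\left(x,W \right)} = 6 + 3 W$ ($y{\left(x,W \right)} = 6 + 3 \cdot 1 W = 6 + 3 W$)
$\left(4 + y{\left(5,6 \right)}\right) \left(-1424\right) = \left(4 + \left(6 + 3 \cdot 6\right)\right) \left(-1424\right) = \left(4 + \left(6 + 18\right)\right) \left(-1424\right) = \left(4 + 24\right) \left(-1424\right) = 28 \left(-1424\right) = -39872$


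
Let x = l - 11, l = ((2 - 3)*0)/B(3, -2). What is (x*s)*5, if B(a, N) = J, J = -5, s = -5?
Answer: 275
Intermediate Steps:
B(a, N) = -5
l = 0 (l = ((2 - 3)*0)/(-5) = -1*0*(-1/5) = 0*(-1/5) = 0)
x = -11 (x = 0 - 11 = -11)
(x*s)*5 = -11*(-5)*5 = 55*5 = 275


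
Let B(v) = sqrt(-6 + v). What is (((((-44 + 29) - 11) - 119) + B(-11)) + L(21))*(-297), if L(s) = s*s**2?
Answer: -2707452 - 297*I*sqrt(17) ≈ -2.7075e+6 - 1224.6*I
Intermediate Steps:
L(s) = s**3
(((((-44 + 29) - 11) - 119) + B(-11)) + L(21))*(-297) = (((((-44 + 29) - 11) - 119) + sqrt(-6 - 11)) + 21**3)*(-297) = ((((-15 - 11) - 119) + sqrt(-17)) + 9261)*(-297) = (((-26 - 119) + I*sqrt(17)) + 9261)*(-297) = ((-145 + I*sqrt(17)) + 9261)*(-297) = (9116 + I*sqrt(17))*(-297) = -2707452 - 297*I*sqrt(17)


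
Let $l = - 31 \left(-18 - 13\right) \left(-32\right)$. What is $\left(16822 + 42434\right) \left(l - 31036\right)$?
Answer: $-3661309728$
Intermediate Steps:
$l = -30752$ ($l = - 31 \left(-18 - 13\right) \left(-32\right) = \left(-31\right) \left(-31\right) \left(-32\right) = 961 \left(-32\right) = -30752$)
$\left(16822 + 42434\right) \left(l - 31036\right) = \left(16822 + 42434\right) \left(-30752 - 31036\right) = 59256 \left(-61788\right) = -3661309728$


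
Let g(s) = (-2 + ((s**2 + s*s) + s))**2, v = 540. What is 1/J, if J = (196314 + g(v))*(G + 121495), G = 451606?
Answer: 1/195284308428078758 ≈ 5.1207e-18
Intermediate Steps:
g(s) = (-2 + s + 2*s**2)**2 (g(s) = (-2 + ((s**2 + s**2) + s))**2 = (-2 + (2*s**2 + s))**2 = (-2 + (s + 2*s**2))**2 = (-2 + s + 2*s**2)**2)
J = 195284308428078758 (J = (196314 + (-2 + 540 + 2*540**2)**2)*(451606 + 121495) = (196314 + (-2 + 540 + 2*291600)**2)*573101 = (196314 + (-2 + 540 + 583200)**2)*573101 = (196314 + 583738**2)*573101 = (196314 + 340750052644)*573101 = 340750248958*573101 = 195284308428078758)
1/J = 1/195284308428078758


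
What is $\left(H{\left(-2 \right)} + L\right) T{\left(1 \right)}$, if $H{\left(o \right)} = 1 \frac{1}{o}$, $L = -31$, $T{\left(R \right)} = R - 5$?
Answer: $126$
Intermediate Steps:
$T{\left(R \right)} = -5 + R$
$H{\left(o \right)} = \frac{1}{o}$
$\left(H{\left(-2 \right)} + L\right) T{\left(1 \right)} = \left(\frac{1}{-2} - 31\right) \left(-5 + 1\right) = \left(- \frac{1}{2} - 31\right) \left(-4\right) = \left(- \frac{63}{2}\right) \left(-4\right) = 126$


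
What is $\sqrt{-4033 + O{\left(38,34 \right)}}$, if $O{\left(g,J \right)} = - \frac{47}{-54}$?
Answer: $\frac{i \sqrt{1306410}}{18} \approx 63.499 i$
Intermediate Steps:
$O{\left(g,J \right)} = \frac{47}{54}$ ($O{\left(g,J \right)} = \left(-47\right) \left(- \frac{1}{54}\right) = \frac{47}{54}$)
$\sqrt{-4033 + O{\left(38,34 \right)}} = \sqrt{-4033 + \frac{47}{54}} = \sqrt{- \frac{217735}{54}} = \frac{i \sqrt{1306410}}{18}$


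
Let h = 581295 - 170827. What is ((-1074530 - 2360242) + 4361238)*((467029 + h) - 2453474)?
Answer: -1460089107282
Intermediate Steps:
h = 410468
((-1074530 - 2360242) + 4361238)*((467029 + h) - 2453474) = ((-1074530 - 2360242) + 4361238)*((467029 + 410468) - 2453474) = (-3434772 + 4361238)*(877497 - 2453474) = 926466*(-1575977) = -1460089107282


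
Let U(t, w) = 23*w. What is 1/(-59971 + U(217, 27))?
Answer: -1/59350 ≈ -1.6849e-5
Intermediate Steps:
1/(-59971 + U(217, 27)) = 1/(-59971 + 23*27) = 1/(-59971 + 621) = 1/(-59350) = -1/59350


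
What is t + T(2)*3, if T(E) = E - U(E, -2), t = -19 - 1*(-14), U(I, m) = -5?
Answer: 16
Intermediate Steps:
t = -5 (t = -19 + 14 = -5)
T(E) = 5 + E (T(E) = E - 1*(-5) = E + 5 = 5 + E)
t + T(2)*3 = -5 + (5 + 2)*3 = -5 + 7*3 = -5 + 21 = 16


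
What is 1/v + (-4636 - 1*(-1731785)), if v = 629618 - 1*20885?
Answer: 1051372592218/608733 ≈ 1.7271e+6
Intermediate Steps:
v = 608733 (v = 629618 - 20885 = 608733)
1/v + (-4636 - 1*(-1731785)) = 1/608733 + (-4636 - 1*(-1731785)) = 1/608733 + (-4636 + 1731785) = 1/608733 + 1727149 = 1051372592218/608733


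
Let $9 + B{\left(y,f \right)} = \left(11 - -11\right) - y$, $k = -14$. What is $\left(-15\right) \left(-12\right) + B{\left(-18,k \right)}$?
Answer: $211$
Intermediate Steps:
$B{\left(y,f \right)} = 13 - y$ ($B{\left(y,f \right)} = -9 - \left(-22 + y\right) = 13 - y$)
$\left(-15\right) \left(-12\right) + B{\left(-18,k \right)} = \left(-15\right) \left(-12\right) + \left(13 - -18\right) = 180 + \left(13 + 18\right) = 180 + 31 = 211$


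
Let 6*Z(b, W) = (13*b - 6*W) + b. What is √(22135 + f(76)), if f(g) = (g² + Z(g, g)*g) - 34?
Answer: √320205/3 ≈ 188.62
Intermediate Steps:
Z(b, W) = -W + 7*b/3 (Z(b, W) = ((13*b - 6*W) + b)/6 = ((-6*W + 13*b) + b)/6 = (-6*W + 14*b)/6 = -W + 7*b/3)
f(g) = -34 + 7*g²/3 (f(g) = (g² + (-g + 7*g/3)*g) - 34 = (g² + (4*g/3)*g) - 34 = (g² + 4*g²/3) - 34 = 7*g²/3 - 34 = -34 + 7*g²/3)
√(22135 + f(76)) = √(22135 + (-34 + (7/3)*76²)) = √(22135 + (-34 + (7/3)*5776)) = √(22135 + (-34 + 40432/3)) = √(22135 + 40330/3) = √(106735/3) = √320205/3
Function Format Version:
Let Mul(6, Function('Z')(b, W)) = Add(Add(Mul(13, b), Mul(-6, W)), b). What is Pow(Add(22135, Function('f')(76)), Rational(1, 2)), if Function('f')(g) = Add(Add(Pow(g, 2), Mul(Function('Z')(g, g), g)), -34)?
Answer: Mul(Rational(1, 3), Pow(320205, Rational(1, 2))) ≈ 188.62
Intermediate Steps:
Function('Z')(b, W) = Add(Mul(-1, W), Mul(Rational(7, 3), b)) (Function('Z')(b, W) = Mul(Rational(1, 6), Add(Add(Mul(13, b), Mul(-6, W)), b)) = Mul(Rational(1, 6), Add(Add(Mul(-6, W), Mul(13, b)), b)) = Mul(Rational(1, 6), Add(Mul(-6, W), Mul(14, b))) = Add(Mul(-1, W), Mul(Rational(7, 3), b)))
Function('f')(g) = Add(-34, Mul(Rational(7, 3), Pow(g, 2))) (Function('f')(g) = Add(Add(Pow(g, 2), Mul(Add(Mul(-1, g), Mul(Rational(7, 3), g)), g)), -34) = Add(Add(Pow(g, 2), Mul(Mul(Rational(4, 3), g), g)), -34) = Add(Add(Pow(g, 2), Mul(Rational(4, 3), Pow(g, 2))), -34) = Add(Mul(Rational(7, 3), Pow(g, 2)), -34) = Add(-34, Mul(Rational(7, 3), Pow(g, 2))))
Pow(Add(22135, Function('f')(76)), Rational(1, 2)) = Pow(Add(22135, Add(-34, Mul(Rational(7, 3), Pow(76, 2)))), Rational(1, 2)) = Pow(Add(22135, Add(-34, Mul(Rational(7, 3), 5776))), Rational(1, 2)) = Pow(Add(22135, Add(-34, Rational(40432, 3))), Rational(1, 2)) = Pow(Add(22135, Rational(40330, 3)), Rational(1, 2)) = Pow(Rational(106735, 3), Rational(1, 2)) = Mul(Rational(1, 3), Pow(320205, Rational(1, 2)))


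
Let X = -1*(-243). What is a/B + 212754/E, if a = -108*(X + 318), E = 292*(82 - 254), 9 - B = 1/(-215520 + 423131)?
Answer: -158037982630881/23460860888 ≈ -6736.2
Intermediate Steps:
X = 243
B = 1868498/207611 (B = 9 - 1/(-215520 + 423131) = 9 - 1/207611 = 1868498/207611 ≈ 9.0000)
E = -50224 (E = 292*(-172) = -50224)
a = -60588 (a = -108*(243 + 318) = -108*561 = -60588)
a/B + 212754/E = -60588/1868498/207611 + 212754/(-50224) = -60588*207611/1868498 + 212754*(-1/50224) = -6289367634/934249 - 106377/25112 = -158037982630881/23460860888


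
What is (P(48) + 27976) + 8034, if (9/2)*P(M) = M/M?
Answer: 324092/9 ≈ 36010.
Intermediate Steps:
P(M) = 2/9 (P(M) = 2*(M/M)/9 = (2/9)*1 = 2/9)
(P(48) + 27976) + 8034 = (2/9 + 27976) + 8034 = 251786/9 + 8034 = 324092/9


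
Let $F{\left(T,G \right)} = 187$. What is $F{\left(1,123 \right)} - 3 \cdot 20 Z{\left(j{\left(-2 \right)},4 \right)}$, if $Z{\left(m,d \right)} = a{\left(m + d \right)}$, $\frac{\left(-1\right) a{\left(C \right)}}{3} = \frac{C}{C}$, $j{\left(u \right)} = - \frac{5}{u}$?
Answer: $367$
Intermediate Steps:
$a{\left(C \right)} = -3$ ($a{\left(C \right)} = - 3 \frac{C}{C} = \left(-3\right) 1 = -3$)
$Z{\left(m,d \right)} = -3$
$F{\left(1,123 \right)} - 3 \cdot 20 Z{\left(j{\left(-2 \right)},4 \right)} = 187 - 3 \cdot 20 \left(-3\right) = 187 - 60 \left(-3\right) = 187 - -180 = 187 + 180 = 367$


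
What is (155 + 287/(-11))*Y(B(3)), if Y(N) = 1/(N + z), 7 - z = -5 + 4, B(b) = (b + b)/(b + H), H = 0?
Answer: 709/55 ≈ 12.891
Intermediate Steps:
B(b) = 2 (B(b) = (b + b)/(b + 0) = (2*b)/b = 2)
z = 8 (z = 7 - (-5 + 4) = 7 - 1*(-1) = 7 + 1 = 8)
Y(N) = 1/(8 + N) (Y(N) = 1/(N + 8) = 1/(8 + N))
(155 + 287/(-11))*Y(B(3)) = (155 + 287/(-11))/(8 + 2) = (155 + 287*(-1/11))/10 = (155 - 287/11)*(1/10) = (1418/11)*(1/10) = 709/55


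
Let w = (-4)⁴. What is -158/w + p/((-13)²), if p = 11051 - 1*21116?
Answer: -1301671/21632 ≈ -60.173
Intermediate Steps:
w = 256
p = -10065 (p = 11051 - 21116 = -10065)
-158/w + p/((-13)²) = -158/256 - 10065/((-13)²) = -158*1/256 - 10065/169 = -79/128 - 10065*1/169 = -79/128 - 10065/169 = -1301671/21632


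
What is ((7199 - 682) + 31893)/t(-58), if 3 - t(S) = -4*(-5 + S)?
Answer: -38410/249 ≈ -154.26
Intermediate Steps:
t(S) = -17 + 4*S (t(S) = 3 - (-4)*(-5 + S) = 3 - (20 - 4*S) = 3 + (-20 + 4*S) = -17 + 4*S)
((7199 - 682) + 31893)/t(-58) = ((7199 - 682) + 31893)/(-17 + 4*(-58)) = (6517 + 31893)/(-17 - 232) = 38410/(-249) = 38410*(-1/249) = -38410/249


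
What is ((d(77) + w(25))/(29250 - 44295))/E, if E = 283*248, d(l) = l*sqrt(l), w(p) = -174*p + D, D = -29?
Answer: 4379/1055918280 - 77*sqrt(77)/1055918280 ≈ 3.5072e-6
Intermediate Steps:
w(p) = -29 - 174*p (w(p) = -174*p - 29 = -29 - 174*p)
d(l) = l**(3/2)
E = 70184
((d(77) + w(25))/(29250 - 44295))/E = ((77**(3/2) + (-29 - 174*25))/(29250 - 44295))/70184 = ((77*sqrt(77) + (-29 - 4350))/(-15045))*(1/70184) = ((77*sqrt(77) - 4379)*(-1/15045))*(1/70184) = ((-4379 + 77*sqrt(77))*(-1/15045))*(1/70184) = (4379/15045 - 77*sqrt(77)/15045)*(1/70184) = 4379/1055918280 - 77*sqrt(77)/1055918280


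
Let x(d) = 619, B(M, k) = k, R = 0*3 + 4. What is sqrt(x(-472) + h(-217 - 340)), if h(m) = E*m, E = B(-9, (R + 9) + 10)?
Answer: 4*I*sqrt(762) ≈ 110.42*I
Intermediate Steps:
R = 4 (R = 0 + 4 = 4)
E = 23 (E = (4 + 9) + 10 = 13 + 10 = 23)
h(m) = 23*m
sqrt(x(-472) + h(-217 - 340)) = sqrt(619 + 23*(-217 - 340)) = sqrt(619 + 23*(-557)) = sqrt(619 - 12811) = sqrt(-12192) = 4*I*sqrt(762)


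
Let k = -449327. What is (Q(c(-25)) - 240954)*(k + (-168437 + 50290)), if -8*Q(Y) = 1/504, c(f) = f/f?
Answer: 91886007586291/672 ≈ 1.3674e+11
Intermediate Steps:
c(f) = 1
Q(Y) = -1/4032 (Q(Y) = -⅛/504 = -⅛*1/504 = -1/4032)
(Q(c(-25)) - 240954)*(k + (-168437 + 50290)) = (-1/4032 - 240954)*(-449327 + (-168437 + 50290)) = -971526529*(-449327 - 118147)/4032 = -971526529/4032*(-567474) = 91886007586291/672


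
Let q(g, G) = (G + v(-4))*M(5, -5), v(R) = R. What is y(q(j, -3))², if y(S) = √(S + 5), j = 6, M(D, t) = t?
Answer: 40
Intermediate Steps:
q(g, G) = 20 - 5*G (q(g, G) = (G - 4)*(-5) = (-4 + G)*(-5) = 20 - 5*G)
y(S) = √(5 + S)
y(q(j, -3))² = (√(5 + (20 - 5*(-3))))² = (√(5 + (20 + 15)))² = (√(5 + 35))² = (√40)² = (2*√10)² = 40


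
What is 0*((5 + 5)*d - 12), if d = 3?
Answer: 0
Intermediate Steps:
0*((5 + 5)*d - 12) = 0*((5 + 5)*3 - 12) = 0*(10*3 - 12) = 0*(30 - 12) = 0*18 = 0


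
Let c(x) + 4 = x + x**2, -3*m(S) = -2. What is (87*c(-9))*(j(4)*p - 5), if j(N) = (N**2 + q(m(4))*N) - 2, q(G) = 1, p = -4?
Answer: -455532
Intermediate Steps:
m(S) = 2/3 (m(S) = -1/3*(-2) = 2/3)
j(N) = -2 + N + N**2 (j(N) = (N**2 + 1*N) - 2 = (N**2 + N) - 2 = (N + N**2) - 2 = -2 + N + N**2)
c(x) = -4 + x + x**2 (c(x) = -4 + (x + x**2) = -4 + x + x**2)
(87*c(-9))*(j(4)*p - 5) = (87*(-4 - 9 + (-9)**2))*((-2 + 4 + 4**2)*(-4) - 5) = (87*(-4 - 9 + 81))*((-2 + 4 + 16)*(-4) - 5) = (87*68)*(18*(-4) - 5) = 5916*(-72 - 5) = 5916*(-77) = -455532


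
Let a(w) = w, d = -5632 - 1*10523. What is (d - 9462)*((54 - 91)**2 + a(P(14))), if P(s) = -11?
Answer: -34787886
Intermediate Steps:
d = -16155 (d = -5632 - 10523 = -16155)
(d - 9462)*((54 - 91)**2 + a(P(14))) = (-16155 - 9462)*((54 - 91)**2 - 11) = -25617*((-37)**2 - 11) = -25617*(1369 - 11) = -25617*1358 = -34787886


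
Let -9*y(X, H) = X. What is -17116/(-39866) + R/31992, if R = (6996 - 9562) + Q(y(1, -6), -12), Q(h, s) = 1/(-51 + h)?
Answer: 3303676493/9462593760 ≈ 0.34913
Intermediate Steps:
y(X, H) = -X/9
R = -1180369/460 (R = (6996 - 9562) + 1/(-51 - ⅑*1) = -2566 + 1/(-51 - ⅑) = -2566 + 1/(-460/9) = -2566 - 9/460 = -1180369/460 ≈ -2566.0)
-17116/(-39866) + R/31992 = -17116/(-39866) - 1180369/460/31992 = -17116*(-1/39866) - 1180369/460*1/31992 = 8558/19933 - 1180369/14716320 = 3303676493/9462593760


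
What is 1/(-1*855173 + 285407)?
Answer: -1/569766 ≈ -1.7551e-6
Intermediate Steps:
1/(-1*855173 + 285407) = 1/(-855173 + 285407) = 1/(-569766) = -1/569766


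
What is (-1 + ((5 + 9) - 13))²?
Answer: 0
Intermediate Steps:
(-1 + ((5 + 9) - 13))² = (-1 + (14 - 13))² = (-1 + 1)² = 0² = 0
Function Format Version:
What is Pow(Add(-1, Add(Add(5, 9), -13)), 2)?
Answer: 0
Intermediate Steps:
Pow(Add(-1, Add(Add(5, 9), -13)), 2) = Pow(Add(-1, Add(14, -13)), 2) = Pow(Add(-1, 1), 2) = Pow(0, 2) = 0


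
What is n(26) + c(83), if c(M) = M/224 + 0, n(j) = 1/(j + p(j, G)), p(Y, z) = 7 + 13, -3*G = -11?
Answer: 2021/5152 ≈ 0.39227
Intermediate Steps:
G = 11/3 (G = -⅓*(-11) = 11/3 ≈ 3.6667)
p(Y, z) = 20
n(j) = 1/(20 + j) (n(j) = 1/(j + 20) = 1/(20 + j))
c(M) = M/224 (c(M) = M*(1/224) + 0 = M/224 + 0 = M/224)
n(26) + c(83) = 1/(20 + 26) + (1/224)*83 = 1/46 + 83/224 = 2021/5152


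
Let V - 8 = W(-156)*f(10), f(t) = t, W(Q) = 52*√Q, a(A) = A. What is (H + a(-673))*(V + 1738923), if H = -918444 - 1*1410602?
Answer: -4051220590389 - 2422907760*I*√39 ≈ -4.0512e+12 - 1.5131e+10*I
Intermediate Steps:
H = -2329046 (H = -918444 - 1410602 = -2329046)
V = 8 + 1040*I*√39 (V = 8 + (52*√(-156))*10 = 8 + (52*(2*I*√39))*10 = 8 + (104*I*√39)*10 = 8 + 1040*I*√39 ≈ 8.0 + 6494.8*I)
(H + a(-673))*(V + 1738923) = (-2329046 - 673)*((8 + 1040*I*√39) + 1738923) = -2329719*(1738931 + 1040*I*√39) = -4051220590389 - 2422907760*I*√39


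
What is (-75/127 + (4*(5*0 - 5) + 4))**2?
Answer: 4439449/16129 ≈ 275.25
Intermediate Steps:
(-75/127 + (4*(5*0 - 5) + 4))**2 = (-75*1/127 + (4*(0 - 5) + 4))**2 = (-75/127 + (4*(-5) + 4))**2 = (-75/127 + (-20 + 4))**2 = (-75/127 - 16)**2 = (-2107/127)**2 = 4439449/16129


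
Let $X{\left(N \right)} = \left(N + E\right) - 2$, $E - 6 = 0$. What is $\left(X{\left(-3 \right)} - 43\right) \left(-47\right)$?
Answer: $1974$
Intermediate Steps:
$E = 6$ ($E = 6 + 0 = 6$)
$X{\left(N \right)} = 4 + N$ ($X{\left(N \right)} = \left(N + 6\right) - 2 = \left(6 + N\right) - 2 = 4 + N$)
$\left(X{\left(-3 \right)} - 43\right) \left(-47\right) = \left(\left(4 - 3\right) - 43\right) \left(-47\right) = \left(1 - 43\right) \left(-47\right) = \left(-42\right) \left(-47\right) = 1974$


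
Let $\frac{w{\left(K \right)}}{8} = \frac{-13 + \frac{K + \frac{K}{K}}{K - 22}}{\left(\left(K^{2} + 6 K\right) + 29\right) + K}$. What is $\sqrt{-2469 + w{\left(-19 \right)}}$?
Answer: $\frac{i \sqrt{274172455501}}{10537} \approx 49.693 i$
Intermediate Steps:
$w{\left(K \right)} = \frac{8 \left(-13 + \frac{1 + K}{-22 + K}\right)}{29 + K^{2} + 7 K}$ ($w{\left(K \right)} = 8 \frac{-13 + \frac{K + \frac{K}{K}}{K - 22}}{\left(\left(K^{2} + 6 K\right) + 29\right) + K} = 8 \frac{-13 + \frac{K + 1}{-22 + K}}{\left(29 + K^{2} + 6 K\right) + K} = 8 \frac{-13 + \frac{1 + K}{-22 + K}}{29 + K^{2} + 7 K} = \frac{8 \left(-13 + \frac{1 + K}{-22 + K}\right)}{29 + K^{2} + 7 K}$)
$\sqrt{-2469 + w{\left(-19 \right)}} = \sqrt{-2469 + \frac{8 \left(-287 + 12 \left(-19\right)\right)}{638 - \left(-19\right)^{3} + 15 \left(-19\right)^{2} + 125 \left(-19\right)}} = \sqrt{-2469 + \frac{8 \left(-287 - 228\right)}{638 - -6859 + 15 \cdot 361 - 2375}} = \sqrt{-2469 + 8 \frac{1}{638 + 6859 + 5415 - 2375} \left(-515\right)} = \sqrt{-2469 + 8 \cdot \frac{1}{10537} \left(-515\right)} = \sqrt{-2469 - \frac{4120}{10537}} = \sqrt{- \frac{26019973}{10537}} = \frac{i \sqrt{274172455501}}{10537}$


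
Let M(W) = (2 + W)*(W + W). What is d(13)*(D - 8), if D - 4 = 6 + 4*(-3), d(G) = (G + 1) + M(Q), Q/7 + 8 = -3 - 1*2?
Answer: -162120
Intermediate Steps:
Q = -91 (Q = -56 + 7*(-3 - 1*2) = -56 + 7*(-3 - 2) = -56 + 7*(-5) = -56 - 35 = -91)
M(W) = 2*W*(2 + W) (M(W) = (2 + W)*(2*W) = 2*W*(2 + W))
d(G) = 16199 + G (d(G) = (G + 1) + 2*(-91)*(2 - 91) = (1 + G) + 2*(-91)*(-89) = (1 + G) + 16198 = 16199 + G)
D = -2 (D = 4 + (6 + 4*(-3)) = 4 + (6 - 12) = 4 - 6 = -2)
d(13)*(D - 8) = (16199 + 13)*(-2 - 8) = 16212*(-10) = -162120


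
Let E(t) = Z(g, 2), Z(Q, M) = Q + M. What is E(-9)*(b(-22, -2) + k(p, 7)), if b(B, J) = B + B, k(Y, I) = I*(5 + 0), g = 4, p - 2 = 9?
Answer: -54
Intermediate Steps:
p = 11 (p = 2 + 9 = 11)
k(Y, I) = 5*I (k(Y, I) = I*5 = 5*I)
b(B, J) = 2*B
Z(Q, M) = M + Q
E(t) = 6 (E(t) = 2 + 4 = 6)
E(-9)*(b(-22, -2) + k(p, 7)) = 6*(2*(-22) + 5*7) = 6*(-44 + 35) = 6*(-9) = -54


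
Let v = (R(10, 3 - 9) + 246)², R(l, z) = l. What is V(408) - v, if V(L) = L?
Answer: -65128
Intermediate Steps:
v = 65536 (v = (10 + 246)² = 256² = 65536)
V(408) - v = 408 - 1*65536 = 408 - 65536 = -65128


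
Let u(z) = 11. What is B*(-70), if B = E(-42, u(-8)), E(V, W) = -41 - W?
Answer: 3640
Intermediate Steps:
B = -52 (B = -41 - 1*11 = -41 - 11 = -52)
B*(-70) = -52*(-70) = 3640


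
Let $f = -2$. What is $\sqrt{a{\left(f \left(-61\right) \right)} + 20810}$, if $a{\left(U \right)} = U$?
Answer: $2 \sqrt{5233} \approx 144.68$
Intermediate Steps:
$\sqrt{a{\left(f \left(-61\right) \right)} + 20810} = \sqrt{\left(-2\right) \left(-61\right) + 20810} = \sqrt{122 + 20810} = \sqrt{20932} = 2 \sqrt{5233}$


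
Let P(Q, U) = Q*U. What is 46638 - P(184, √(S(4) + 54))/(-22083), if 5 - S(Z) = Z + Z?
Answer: 46638 + 184*√51/22083 ≈ 46638.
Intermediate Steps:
S(Z) = 5 - 2*Z (S(Z) = 5 - (Z + Z) = 5 - 2*Z)
46638 - P(184, √(S(4) + 54))/(-22083) = 46638 - 184*√((5 - 2*4) + 54)/(-22083) = 46638 - 184*√((5 - 8) + 54)*(-1)/22083 = 46638 - 184*√(-3 + 54)*(-1)/22083 = 46638 - 184*√51*(-1)/22083 = 46638 - (-184)*√51/22083 = 46638 + 184*√51/22083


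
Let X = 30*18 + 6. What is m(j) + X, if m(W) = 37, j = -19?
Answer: 583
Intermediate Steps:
X = 546 (X = 540 + 6 = 546)
m(j) + X = 37 + 546 = 583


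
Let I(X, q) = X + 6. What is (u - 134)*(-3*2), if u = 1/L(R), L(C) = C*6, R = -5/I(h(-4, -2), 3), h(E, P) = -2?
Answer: 4024/5 ≈ 804.80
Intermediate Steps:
I(X, q) = 6 + X
R = -5/4 (R = -5/(6 - 2) = -5/4 ≈ -1.2500)
L(C) = 6*C
u = -2/15 (u = 1/(6*(-5/4)) = 1/(-15/2) = -2/15 ≈ -0.13333)
(u - 134)*(-3*2) = (-2/15 - 134)*(-3*2) = -2012/15*(-6) = 4024/5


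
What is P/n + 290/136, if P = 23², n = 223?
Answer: 68307/15164 ≈ 4.5045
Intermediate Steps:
P = 529
P/n + 290/136 = 529/223 + 290/136 = 529*(1/223) + 290*(1/136) = 529/223 + 145/68 = 68307/15164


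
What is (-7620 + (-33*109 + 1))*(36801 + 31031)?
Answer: -760803712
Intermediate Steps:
(-7620 + (-33*109 + 1))*(36801 + 31031) = (-7620 + (-3597 + 1))*67832 = (-7620 - 3596)*67832 = -11216*67832 = -760803712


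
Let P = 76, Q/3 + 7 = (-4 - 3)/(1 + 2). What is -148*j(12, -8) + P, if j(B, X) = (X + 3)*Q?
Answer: -20644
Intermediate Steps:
Q = -28 (Q = -21 + 3*((-4 - 3)/(1 + 2)) = -21 + 3*(-7/3) = -21 - 7 = -28)
j(B, X) = -84 - 28*X (j(B, X) = (X + 3)*(-28) = (3 + X)*(-28) = -84 - 28*X)
-148*j(12, -8) + P = -148*(-84 - 28*(-8)) + 76 = -148*(-84 + 224) + 76 = -148*140 + 76 = -20720 + 76 = -20644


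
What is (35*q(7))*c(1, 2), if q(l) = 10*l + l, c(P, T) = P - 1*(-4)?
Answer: 13475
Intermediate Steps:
c(P, T) = 4 + P (c(P, T) = P + 4 = 4 + P)
q(l) = 11*l
(35*q(7))*c(1, 2) = (35*(11*7))*(4 + 1) = (35*77)*5 = 2695*5 = 13475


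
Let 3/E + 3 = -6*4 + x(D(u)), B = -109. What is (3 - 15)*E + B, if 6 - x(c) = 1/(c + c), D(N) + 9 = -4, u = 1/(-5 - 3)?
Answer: -58469/545 ≈ -107.28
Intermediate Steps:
u = -1/8 (u = 1/(-8) = -1/8 ≈ -0.12500)
D(N) = -13 (D(N) = -9 - 4 = -13)
x(c) = 6 - 1/(2*c) (x(c) = 6 - 1/(c + c) = 6 - 1/(2*c))
E = -78/545 (E = 3/(-3 + (-6*4 + (6 - 1/2/(-13)))) = 3/(-3 + (-24 + (6 - 1/2*(-1/13)))) = 3/(-3 + (-24 + (6 + 1/26))) = 3/(-3 + (-24 + 157/26)) = 3/(-3 - 467/26) = 3/(-545/26) = 3*(-26/545) = -78/545 ≈ -0.14312)
(3 - 15)*E + B = (3 - 15)*(-78/545) - 109 = -12*(-78/545) - 109 = 936/545 - 109 = -58469/545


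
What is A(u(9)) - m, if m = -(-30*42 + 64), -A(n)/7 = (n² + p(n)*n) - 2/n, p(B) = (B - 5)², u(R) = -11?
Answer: 194345/11 ≈ 17668.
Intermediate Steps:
p(B) = (-5 + B)²
A(n) = -7*n² + 14/n - 7*n*(-5 + n)² (A(n) = -7*((n² + (-5 + n)²*n) - 2/n) = -7*((n² + n*(-5 + n)²) - 2/n) = -7*(n² - 2/n + n*(-5 + n)²) = -7*n² + 14/n - 7*n*(-5 + n)²)
m = 1196 (m = -(-1260 + 64) = -1*(-1196) = 1196)
A(u(9)) - m = 7*(2 - 1*(-11)²*(-11 + (-5 - 11)²))/(-11) - 1*1196 = 7*(-1/11)*(2 - 1*121*(-11 + (-16)²)) - 1196 = 7*(-1/11)*(2 - 1*121*(-11 + 256)) - 1196 = 7*(-1/11)*(2 - 1*121*245) - 1196 = 7*(-1/11)*(2 - 29645) - 1196 = 7*(-1/11)*(-29643) - 1196 = 207501/11 - 1196 = 194345/11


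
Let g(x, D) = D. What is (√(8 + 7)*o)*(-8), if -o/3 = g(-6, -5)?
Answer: -120*√15 ≈ -464.76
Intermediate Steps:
o = 15 (o = -3*(-5) = 15)
(√(8 + 7)*o)*(-8) = (√(8 + 7)*15)*(-8) = (√15*15)*(-8) = (15*√15)*(-8) = -120*√15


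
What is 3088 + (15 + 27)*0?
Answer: 3088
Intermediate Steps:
3088 + (15 + 27)*0 = 3088 + 42*0 = 3088 + 0 = 3088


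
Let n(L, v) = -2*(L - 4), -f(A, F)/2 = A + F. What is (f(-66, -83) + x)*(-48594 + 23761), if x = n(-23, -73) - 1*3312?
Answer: 73505680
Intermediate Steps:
f(A, F) = -2*A - 2*F (f(A, F) = -2*(A + F) = -2*A - 2*F)
n(L, v) = 8 - 2*L (n(L, v) = -2*(-4 + L) = 8 - 2*L)
x = -3258 (x = (8 - 2*(-23)) - 1*3312 = (8 + 46) - 3312 = 54 - 3312 = -3258)
(f(-66, -83) + x)*(-48594 + 23761) = ((-2*(-66) - 2*(-83)) - 3258)*(-48594 + 23761) = ((132 + 166) - 3258)*(-24833) = (298 - 3258)*(-24833) = -2960*(-24833) = 73505680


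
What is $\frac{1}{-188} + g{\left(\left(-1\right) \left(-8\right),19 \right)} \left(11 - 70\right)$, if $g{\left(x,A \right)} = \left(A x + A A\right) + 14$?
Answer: $- \frac{5845485}{188} \approx -31093.0$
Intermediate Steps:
$g{\left(x,A \right)} = 14 + A^{2} + A x$ ($g{\left(x,A \right)} = \left(A x + A^{2}\right) + 14 = \left(A^{2} + A x\right) + 14 = 14 + A^{2} + A x$)
$\frac{1}{-188} + g{\left(\left(-1\right) \left(-8\right),19 \right)} \left(11 - 70\right) = \frac{1}{-188} + \left(14 + 19^{2} + 19 \left(\left(-1\right) \left(-8\right)\right)\right) \left(11 - 70\right) = - \frac{1}{188} + \left(14 + 361 + 19 \cdot 8\right) \left(11 - 70\right) = - \frac{1}{188} + \left(14 + 361 + 152\right) \left(-59\right) = - \frac{1}{188} + 527 \left(-59\right) = - \frac{1}{188} - 31093 = - \frac{5845485}{188}$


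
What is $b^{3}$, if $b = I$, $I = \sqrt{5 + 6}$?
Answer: $11 \sqrt{11} \approx 36.483$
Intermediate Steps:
$I = \sqrt{11} \approx 3.3166$
$b = \sqrt{11} \approx 3.3166$
$b^{3} = \left(\sqrt{11}\right)^{3} = 11 \sqrt{11}$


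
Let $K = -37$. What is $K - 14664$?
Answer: $-14701$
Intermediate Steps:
$K - 14664 = -37 - 14664 = -14701$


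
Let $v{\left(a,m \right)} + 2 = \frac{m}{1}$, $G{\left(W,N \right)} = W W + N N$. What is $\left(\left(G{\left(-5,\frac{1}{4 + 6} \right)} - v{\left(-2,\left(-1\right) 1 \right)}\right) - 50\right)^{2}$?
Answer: $\frac{4835601}{10000} \approx 483.56$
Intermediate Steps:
$G{\left(W,N \right)} = N^{2} + W^{2}$ ($G{\left(W,N \right)} = W^{2} + N^{2} = N^{2} + W^{2}$)
$v{\left(a,m \right)} = -2 + m$ ($v{\left(a,m \right)} = -2 + \frac{m}{1} = -2 + m 1 = -2 + m$)
$\left(\left(G{\left(-5,\frac{1}{4 + 6} \right)} - v{\left(-2,\left(-1\right) 1 \right)}\right) - 50\right)^{2} = \left(\left(\left(\left(\frac{1}{4 + 6}\right)^{2} + \left(-5\right)^{2}\right) - \left(-2 - 1\right)\right) - 50\right)^{2} = \left(\left(\left(\left(\frac{1}{10}\right)^{2} + 25\right) - \left(-2 - 1\right)\right) - 50\right)^{2} = \left(\left(\left(\left(\frac{1}{10}\right)^{2} + 25\right) - -3\right) - 50\right)^{2} = \left(\left(\left(\frac{1}{100} + 25\right) + 3\right) - 50\right)^{2} = \left(\left(\frac{2501}{100} + 3\right) - 50\right)^{2} = \left(\frac{2801}{100} - 50\right)^{2} = \left(- \frac{2199}{100}\right)^{2} = \frac{4835601}{10000}$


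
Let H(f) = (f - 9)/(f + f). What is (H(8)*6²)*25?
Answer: -225/4 ≈ -56.250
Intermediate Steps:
H(f) = (-9 + f)/(2*f) (H(f) = (-9 + f)/((2*f)) = (-9 + f)*(1/(2*f)) = (-9 + f)/(2*f))
(H(8)*6²)*25 = (((½)*(-9 + 8)/8)*6²)*25 = (((½)*(⅛)*(-1))*36)*25 = -1/16*36*25 = -9/4*25 = -225/4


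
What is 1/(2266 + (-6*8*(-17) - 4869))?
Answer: -1/1787 ≈ -0.00055960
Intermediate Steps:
1/(2266 + (-6*8*(-17) - 4869)) = 1/(2266 + (-48*(-17) - 4869)) = 1/(2266 + (816 - 4869)) = 1/(2266 - 4053) = 1/(-1787) = -1/1787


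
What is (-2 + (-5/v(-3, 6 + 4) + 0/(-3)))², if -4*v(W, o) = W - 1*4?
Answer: 1156/49 ≈ 23.592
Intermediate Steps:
v(W, o) = 1 - W/4 (v(W, o) = -(W - 1*4)/4 = -(W - 4)/4 = -(-4 + W)/4 = 1 - W/4)
(-2 + (-5/v(-3, 6 + 4) + 0/(-3)))² = (-2 + (-5/(1 - ¼*(-3)) + 0/(-3)))² = (-2 + (-5/(1 + ¾) + 0*(-⅓)))² = (-2 + (-5/7/4 + 0))² = (-2 + (-5*4/7 + 0))² = (-2 + (-20/7 + 0))² = (-2 - 20/7)² = (-34/7)² = 1156/49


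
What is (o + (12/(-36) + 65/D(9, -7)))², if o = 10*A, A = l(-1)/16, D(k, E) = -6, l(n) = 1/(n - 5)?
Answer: 292681/2304 ≈ 127.03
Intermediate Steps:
l(n) = 1/(-5 + n)
A = -1/96 (A = 1/(-5 - 1*16) = (1/16)/(-6) = -⅙*1/16 = -1/96 ≈ -0.010417)
o = -5/48 (o = 10*(-1/96) = -5/48 ≈ -0.10417)
(o + (12/(-36) + 65/D(9, -7)))² = (-5/48 + (12/(-36) + 65/(-6)))² = (-5/48 + (12*(-1/36) + 65*(-⅙)))² = (-5/48 + (-⅓ - 65/6))² = (-5/48 - 67/6)² = (-541/48)² = 292681/2304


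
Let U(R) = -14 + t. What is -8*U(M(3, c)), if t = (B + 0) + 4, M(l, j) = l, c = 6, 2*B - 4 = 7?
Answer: 36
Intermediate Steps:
B = 11/2 (B = 2 + (½)*7 = 2 + 7/2 = 11/2 ≈ 5.5000)
t = 19/2 (t = (11/2 + 0) + 4 = 11/2 + 4 = 19/2 ≈ 9.5000)
U(R) = -9/2 (U(R) = -14 + 19/2 = -9/2)
-8*U(M(3, c)) = -8*(-9/2) = 36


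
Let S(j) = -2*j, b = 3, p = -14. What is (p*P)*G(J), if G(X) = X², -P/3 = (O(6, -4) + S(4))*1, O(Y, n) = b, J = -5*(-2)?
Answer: -21000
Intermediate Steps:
J = 10
O(Y, n) = 3
P = 15 (P = -3*(3 - 2*4) = -3*(3 - 8) = -(-15) = -3*(-5) = 15)
(p*P)*G(J) = -14*15*10² = -210*100 = -21000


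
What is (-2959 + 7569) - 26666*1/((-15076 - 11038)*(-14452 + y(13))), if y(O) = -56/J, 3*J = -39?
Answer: 11305405888071/2452365740 ≈ 4610.0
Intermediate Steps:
J = -13 (J = (⅓)*(-39) = -13)
y(O) = 56/13 (y(O) = -56/(-13) = -56*(-1/13) = 56/13)
(-2959 + 7569) - 26666*1/((-15076 - 11038)*(-14452 + y(13))) = (-2959 + 7569) - 26666*1/((-15076 - 11038)*(-14452 + 56/13)) = 4610 - 26666/((-26114*(-187820/13))) = 4610 - 26666/4904731480/13 = 4610 - 26666*13/4904731480 = 4610 - 173329/2452365740 = 11305405888071/2452365740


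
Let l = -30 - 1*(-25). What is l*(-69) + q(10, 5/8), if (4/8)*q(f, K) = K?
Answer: 1385/4 ≈ 346.25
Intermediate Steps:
l = -5 (l = -30 + 25 = -5)
q(f, K) = 2*K
l*(-69) + q(10, 5/8) = -5*(-69) + 2*(5/8) = 345 + 2*(5*(⅛)) = 345 + 2*(5/8) = 345 + 5/4 = 1385/4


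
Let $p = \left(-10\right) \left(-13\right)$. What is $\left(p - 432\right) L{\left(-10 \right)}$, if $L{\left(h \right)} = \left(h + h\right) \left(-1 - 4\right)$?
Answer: $-30200$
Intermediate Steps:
$L{\left(h \right)} = - 10 h$ ($L{\left(h \right)} = 2 h \left(-5\right) = - 10 h$)
$p = 130$
$\left(p - 432\right) L{\left(-10 \right)} = \left(130 - 432\right) \left(\left(-10\right) \left(-10\right)\right) = \left(-302\right) 100 = -30200$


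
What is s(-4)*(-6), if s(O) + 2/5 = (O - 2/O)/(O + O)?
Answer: -9/40 ≈ -0.22500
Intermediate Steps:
s(O) = -⅖ + (O - 2/O)/(2*O) (s(O) = -⅖ + (O - 2/O)/(O + O) = -⅖ + (O - 2/O)/((2*O)) = -⅖ + (O - 2/O)*(1/(2*O)) = -⅖ + (O - 2/O)/(2*O))
s(-4)*(-6) = (⅒ - 1/(-4)²)*(-6) = (⅒ - 1*1/16)*(-6) = (⅒ - 1/16)*(-6) = (3/80)*(-6) = -9/40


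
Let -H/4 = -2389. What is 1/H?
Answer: 1/9556 ≈ 0.00010465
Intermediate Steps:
H = 9556 (H = -4*(-2389) = 9556)
1/H = 1/9556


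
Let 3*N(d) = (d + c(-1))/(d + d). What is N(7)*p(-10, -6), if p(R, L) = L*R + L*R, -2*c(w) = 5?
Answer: 90/7 ≈ 12.857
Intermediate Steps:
c(w) = -5/2 (c(w) = -½*5 = -5/2)
N(d) = (-5/2 + d)/(6*d) (N(d) = ((d - 5/2)/(d + d))/3 = ((-5/2 + d)/((2*d)))/3 = ((-5/2 + d)*(1/(2*d)))/3 = ((-5/2 + d)/(2*d))/3 = (-5/2 + d)/(6*d))
p(R, L) = 2*L*R
N(7)*p(-10, -6) = ((1/12)*(-5 + 2*7)/7)*(2*(-6)*(-10)) = ((1/12)*(⅐)*(-5 + 14))*120 = ((1/12)*(⅐)*9)*120 = (3/28)*120 = 90/7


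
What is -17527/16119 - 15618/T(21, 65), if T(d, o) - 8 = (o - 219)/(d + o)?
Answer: -3609927005/1434591 ≈ -2516.3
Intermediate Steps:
T(d, o) = 8 + (-219 + o)/(d + o) (T(d, o) = 8 + (o - 219)/(d + o) = 8 + (-219 + o)/(d + o))
-17527/16119 - 15618/T(21, 65) = -17527/16119 - 15618*(21 + 65)/(-219 + 8*21 + 9*65) = -17527*1/16119 - 15618*86/(-219 + 168 + 585) = -17527/16119 - 15618/((1/86)*534) = -17527/16119 - 15618/267/43 = -17527/16119 - 15618*43/267 = -17527/16119 - 223858/89 = -3609927005/1434591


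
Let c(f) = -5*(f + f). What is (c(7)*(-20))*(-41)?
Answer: -57400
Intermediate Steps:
c(f) = -10*f
(c(7)*(-20))*(-41) = (-10*7*(-20))*(-41) = -70*(-20)*(-41) = 1400*(-41) = -57400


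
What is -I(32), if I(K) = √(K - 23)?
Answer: -3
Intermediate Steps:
I(K) = √(-23 + K)
-I(32) = -√(-23 + 32) = -√9 = -1*3 = -3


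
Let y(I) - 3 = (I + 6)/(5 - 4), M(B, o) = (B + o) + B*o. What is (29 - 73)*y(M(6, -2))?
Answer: -44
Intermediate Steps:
M(B, o) = B + o + B*o
y(I) = 9 + I (y(I) = 3 + (I + 6)/(5 - 4) = 3 + (6 + I)/1 = 3 + (6 + I)*1 = 3 + (6 + I) = 9 + I)
(29 - 73)*y(M(6, -2)) = (29 - 73)*(9 + (6 - 2 + 6*(-2))) = -44*(9 + (6 - 2 - 12)) = -44*(9 - 8) = -44*1 = -44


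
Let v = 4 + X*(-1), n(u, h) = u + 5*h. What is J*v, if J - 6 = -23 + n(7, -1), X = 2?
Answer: -30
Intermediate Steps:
J = -15 (J = 6 + (-23 + (7 + 5*(-1))) = 6 + (-23 + (7 - 5)) = 6 + (-23 + 2) = 6 - 21 = -15)
v = 2 (v = 4 + 2*(-1) = 4 - 2 = 2)
J*v = -15*2 = -30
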